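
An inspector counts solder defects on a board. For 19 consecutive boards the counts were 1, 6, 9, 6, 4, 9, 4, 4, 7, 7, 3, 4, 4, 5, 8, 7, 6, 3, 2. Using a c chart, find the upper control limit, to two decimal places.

c̄ = (1 + 6 + 9 + 6 + 4 + 9 + 4 + 4 + 7 + 7 + 3 + 4 + 4 + 5 + 8 + 7 + 6 + 3 + 2) / 19 = 99 / 19 = 5.2105
UCL = c̄ + 3√c̄ = 5.2105 + 3 × √5.2105 = 5.2105 + 3 × 2.2827 = 12.0585

12.06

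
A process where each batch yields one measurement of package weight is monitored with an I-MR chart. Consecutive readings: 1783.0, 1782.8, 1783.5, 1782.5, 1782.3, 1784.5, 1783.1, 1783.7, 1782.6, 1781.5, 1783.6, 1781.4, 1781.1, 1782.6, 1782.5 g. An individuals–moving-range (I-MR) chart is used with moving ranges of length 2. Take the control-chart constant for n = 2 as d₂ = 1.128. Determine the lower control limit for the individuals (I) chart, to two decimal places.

1779.92

X̄ = (1783.0 + 1782.8 + 1783.5 + 1782.5 + 1782.3 + 1784.5 + 1783.1 + 1783.7 + 1782.6 + 1781.5 + 1783.6 + 1781.4 + 1781.1 + 1782.6 + 1782.5) / 15 = 1782.7133
Moving ranges: 0.2, 0.7, 1.0, 0.2, 2.2, 1.4, 0.6, 1.1, 1.1, 2.1, 2.2, 0.3, 1.5, 0.1; M̄R̄ = 14.7000 / 14 = 1.0500
LCL = X̄ − 3·M̄R̄/d₂ = 1782.7133 − 3 × 1.0500 / 1.128 = 1779.9208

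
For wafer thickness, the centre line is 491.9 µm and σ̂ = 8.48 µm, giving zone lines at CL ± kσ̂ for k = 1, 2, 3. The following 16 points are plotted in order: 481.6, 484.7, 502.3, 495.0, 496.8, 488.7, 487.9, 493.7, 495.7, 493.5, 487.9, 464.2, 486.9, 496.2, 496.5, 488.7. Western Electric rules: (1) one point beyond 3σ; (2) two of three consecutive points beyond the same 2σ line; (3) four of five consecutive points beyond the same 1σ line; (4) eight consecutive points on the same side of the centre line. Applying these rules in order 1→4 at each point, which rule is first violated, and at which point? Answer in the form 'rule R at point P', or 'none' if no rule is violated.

rule 1 at point 12

Zone of each point (C = within 1σ̂, B = 1σ̂–2σ̂, A = 2σ̂–3σ̂, * = beyond 3σ̂; sign = side of CL): 1:-B, 2:-C, 3:+B, 4:+C, 5:+C, 6:-C, 7:-C, 8:+C, 9:+C, 10:+C, 11:-C, 12:-*, 13:-C, 14:+C, 15:+C, 16:-C
Rule 1 (one point beyond the 3σ limits) is satisfied at point 12.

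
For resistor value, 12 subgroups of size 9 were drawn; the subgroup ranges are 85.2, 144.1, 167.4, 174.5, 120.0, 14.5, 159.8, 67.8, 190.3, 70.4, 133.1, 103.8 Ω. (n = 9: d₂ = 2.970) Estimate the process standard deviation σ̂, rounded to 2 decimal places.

R̄ = (85.2 + 144.1 + 167.4 + 174.5 + 120.0 + 14.5 + 159.8 + 67.8 + 190.3 + 70.4 + 133.1 + 103.8) / 12 = 119.2417
σ̂ = R̄ / d₂ = 119.2417 / 2.970 = 40.1487

40.15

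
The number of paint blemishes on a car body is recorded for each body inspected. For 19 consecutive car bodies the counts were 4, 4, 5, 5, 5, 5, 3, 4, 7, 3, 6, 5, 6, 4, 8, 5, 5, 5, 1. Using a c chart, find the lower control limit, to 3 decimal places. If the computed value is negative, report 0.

c̄ = (4 + 4 + 5 + 5 + 5 + 5 + 3 + 4 + 7 + 3 + 6 + 5 + 6 + 4 + 8 + 5 + 5 + 5 + 1) / 19 = 90 / 19 = 4.7368
LCL = c̄ − 3√c̄ = 4.7368 − 3 × 2.1764 = -1.7924 → 0 (cannot be negative)

0.000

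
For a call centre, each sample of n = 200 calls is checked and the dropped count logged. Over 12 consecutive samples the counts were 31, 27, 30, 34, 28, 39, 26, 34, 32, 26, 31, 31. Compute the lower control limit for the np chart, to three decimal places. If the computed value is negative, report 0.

p̄ = Σdᵢ / (k·n) = 369 / (12 × 200) = 0.15375
LCL = np̄ − 3·√(np̄(1−p̄)) = 30.7500 − 3 × 5.1012 = 15.4464

15.446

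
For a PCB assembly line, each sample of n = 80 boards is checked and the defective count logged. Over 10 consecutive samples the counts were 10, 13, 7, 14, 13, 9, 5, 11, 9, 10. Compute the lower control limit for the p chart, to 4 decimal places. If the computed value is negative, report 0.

p̄ = Σdᵢ / (k·n) = 101 / (10 × 80) = 0.12625
LCL = p̄ − 3·√(p̄(1−p̄)/n) = 0.12625 − 3 × 0.03713 = 0.01485

0.0148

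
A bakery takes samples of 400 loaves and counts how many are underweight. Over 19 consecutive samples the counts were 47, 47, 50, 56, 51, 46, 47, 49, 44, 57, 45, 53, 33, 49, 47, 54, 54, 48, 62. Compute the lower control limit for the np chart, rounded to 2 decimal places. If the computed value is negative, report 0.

29.68

p̄ = Σdᵢ / (k·n) = 939 / (19 × 400) = 0.12355
LCL = np̄ − 3·√(np̄(1−p̄)) = 49.4211 − 3 × 6.5814 = 29.6768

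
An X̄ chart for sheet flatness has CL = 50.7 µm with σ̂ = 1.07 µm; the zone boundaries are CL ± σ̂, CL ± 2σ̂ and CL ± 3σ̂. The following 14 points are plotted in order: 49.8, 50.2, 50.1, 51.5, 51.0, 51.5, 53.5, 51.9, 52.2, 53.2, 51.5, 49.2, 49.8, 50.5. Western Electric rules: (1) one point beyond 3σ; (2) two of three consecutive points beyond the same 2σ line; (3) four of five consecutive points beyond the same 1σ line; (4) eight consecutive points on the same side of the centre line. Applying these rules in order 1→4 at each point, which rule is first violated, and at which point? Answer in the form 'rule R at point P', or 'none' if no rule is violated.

Zone of each point (C = within 1σ̂, B = 1σ̂–2σ̂, A = 2σ̂–3σ̂, * = beyond 3σ̂; sign = side of CL): 1:-C, 2:-C, 3:-C, 4:+C, 5:+C, 6:+C, 7:+A, 8:+B, 9:+B, 10:+A, 11:+C, 12:-B, 13:-C, 14:-C
Rule 3 (four of five consecutive points beyond the same 1σ limit) is satisfied at point 10.

rule 3 at point 10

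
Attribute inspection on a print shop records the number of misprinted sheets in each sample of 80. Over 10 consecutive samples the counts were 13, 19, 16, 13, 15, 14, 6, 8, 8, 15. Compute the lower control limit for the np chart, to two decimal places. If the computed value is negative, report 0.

p̄ = Σdᵢ / (k·n) = 127 / (10 × 80) = 0.15875
LCL = np̄ − 3·√(np̄(1−p̄)) = 12.7000 − 3 × 3.2686 = 2.8941

2.89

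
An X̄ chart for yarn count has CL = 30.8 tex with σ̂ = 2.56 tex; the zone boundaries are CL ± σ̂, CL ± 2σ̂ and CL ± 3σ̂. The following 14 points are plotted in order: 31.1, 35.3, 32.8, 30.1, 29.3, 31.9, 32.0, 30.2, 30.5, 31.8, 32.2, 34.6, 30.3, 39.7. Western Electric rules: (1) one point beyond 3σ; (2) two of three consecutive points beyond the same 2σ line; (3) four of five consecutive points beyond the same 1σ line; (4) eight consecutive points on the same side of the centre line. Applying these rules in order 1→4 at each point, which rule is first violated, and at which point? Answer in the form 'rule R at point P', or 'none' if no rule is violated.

Zone of each point (C = within 1σ̂, B = 1σ̂–2σ̂, A = 2σ̂–3σ̂, * = beyond 3σ̂; sign = side of CL): 1:+C, 2:+B, 3:+C, 4:-C, 5:-C, 6:+C, 7:+C, 8:-C, 9:-C, 10:+C, 11:+C, 12:+B, 13:-C, 14:+*
Rule 1 (one point beyond the 3σ limits) is satisfied at point 14.

rule 1 at point 14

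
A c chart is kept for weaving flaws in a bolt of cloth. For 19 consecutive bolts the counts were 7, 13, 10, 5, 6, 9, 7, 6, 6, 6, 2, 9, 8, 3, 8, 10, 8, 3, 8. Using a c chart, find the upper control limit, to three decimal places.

15.020

c̄ = (7 + 13 + 10 + 5 + 6 + 9 + 7 + 6 + 6 + 6 + 2 + 9 + 8 + 3 + 8 + 10 + 8 + 3 + 8) / 19 = 134 / 19 = 7.0526
UCL = c̄ + 3√c̄ = 7.0526 + 3 × √7.0526 = 7.0526 + 3 × 2.6557 = 15.0197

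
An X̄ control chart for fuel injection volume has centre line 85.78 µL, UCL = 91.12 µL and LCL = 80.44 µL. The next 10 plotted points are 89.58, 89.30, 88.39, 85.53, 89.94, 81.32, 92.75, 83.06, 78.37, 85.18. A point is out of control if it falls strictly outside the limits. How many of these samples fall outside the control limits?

2

Compare each point to [80.44, 91.12]: sample 7 = 92.75 > UCL; sample 9 = 78.37 < LCL.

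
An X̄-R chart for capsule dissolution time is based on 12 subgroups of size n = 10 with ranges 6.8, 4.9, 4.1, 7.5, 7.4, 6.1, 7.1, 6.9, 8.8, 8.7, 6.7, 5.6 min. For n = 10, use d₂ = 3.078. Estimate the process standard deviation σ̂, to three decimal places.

2.182

R̄ = (6.8 + 4.9 + 4.1 + 7.5 + 7.4 + 6.1 + 7.1 + 6.9 + 8.8 + 8.7 + 6.7 + 5.6) / 12 = 6.7167
σ̂ = R̄ / d₂ = 6.7167 / 3.078 = 2.1822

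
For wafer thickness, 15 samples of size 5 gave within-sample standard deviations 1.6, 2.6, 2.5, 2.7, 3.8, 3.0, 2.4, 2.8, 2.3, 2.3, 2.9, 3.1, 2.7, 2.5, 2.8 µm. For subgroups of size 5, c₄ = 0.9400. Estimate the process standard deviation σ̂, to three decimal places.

s̄ = (1.6 + 2.6 + 2.5 + 2.7 + 3.8 + 3.0 + 2.4 + 2.8 + 2.3 + 2.3 + 2.9 + 3.1 + 2.7 + 2.5 + 2.8) / 15 = 2.6667
σ̂ = s̄ / c₄ = 2.6667 / 0.9400 = 2.8369

2.837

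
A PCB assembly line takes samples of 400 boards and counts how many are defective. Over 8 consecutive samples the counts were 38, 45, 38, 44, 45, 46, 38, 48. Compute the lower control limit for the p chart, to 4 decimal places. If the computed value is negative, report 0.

p̄ = Σdᵢ / (k·n) = 342 / (8 × 400) = 0.10687
LCL = p̄ − 3·√(p̄(1−p̄)/n) = 0.10687 − 3 × 0.01545 = 0.06053

0.0605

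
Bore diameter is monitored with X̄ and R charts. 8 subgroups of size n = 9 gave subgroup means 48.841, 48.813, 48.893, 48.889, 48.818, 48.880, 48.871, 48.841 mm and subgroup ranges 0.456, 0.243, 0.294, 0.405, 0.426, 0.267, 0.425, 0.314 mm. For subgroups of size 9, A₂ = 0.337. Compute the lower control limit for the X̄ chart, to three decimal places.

48.737

X̄̄ = (48.841 + 48.813 + 48.893 + 48.889 + 48.818 + 48.880 + 48.871 + 48.841) / 8 = 390.8460 / 8 = 48.8558
R̄ = (0.456 + 0.243 + 0.294 + 0.405 + 0.426 + 0.267 + 0.425 + 0.314) / 8 = 2.8300 / 8 = 0.3538
LCL = X̄̄ − A₂·R̄ = 48.8558 − 0.337 × 0.3538 = 48.7365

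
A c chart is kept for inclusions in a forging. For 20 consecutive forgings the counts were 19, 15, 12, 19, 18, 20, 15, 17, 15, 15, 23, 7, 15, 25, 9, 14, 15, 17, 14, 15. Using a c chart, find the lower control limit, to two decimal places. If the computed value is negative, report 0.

c̄ = (19 + 15 + 12 + 19 + 18 + 20 + 15 + 17 + 15 + 15 + 23 + 7 + 15 + 25 + 9 + 14 + 15 + 17 + 14 + 15) / 20 = 319 / 20 = 15.9500
LCL = c̄ − 3√c̄ = 15.9500 − 3 × 3.9937 = 3.9688

3.97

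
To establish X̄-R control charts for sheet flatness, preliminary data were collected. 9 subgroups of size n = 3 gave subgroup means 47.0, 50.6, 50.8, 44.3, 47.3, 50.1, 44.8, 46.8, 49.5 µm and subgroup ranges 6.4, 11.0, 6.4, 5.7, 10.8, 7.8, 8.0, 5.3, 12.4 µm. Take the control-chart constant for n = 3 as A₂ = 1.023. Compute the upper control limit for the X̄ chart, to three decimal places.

56.300

X̄̄ = (47.0 + 50.6 + 50.8 + 44.3 + 47.3 + 50.1 + 44.8 + 46.8 + 49.5) / 9 = 431.2000 / 9 = 47.9111
R̄ = (6.4 + 11.0 + 6.4 + 5.7 + 10.8 + 7.8 + 8.0 + 5.3 + 12.4) / 9 = 73.8000 / 9 = 8.2000
UCL = X̄̄ + A₂·R̄ = 47.9111 + 1.023 × 8.2000 = 56.2997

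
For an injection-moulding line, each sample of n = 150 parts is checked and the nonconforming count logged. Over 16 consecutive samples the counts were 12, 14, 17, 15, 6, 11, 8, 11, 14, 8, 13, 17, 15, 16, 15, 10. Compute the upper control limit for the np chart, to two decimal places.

22.83

p̄ = Σdᵢ / (k·n) = 202 / (16 × 150) = 0.08417
UCL = np̄ + 3·√(np̄(1−p̄)) = 12.6250 + 3 × √(12.6250×0.91583) = 12.6250 + 3 × 3.4004 = 22.8261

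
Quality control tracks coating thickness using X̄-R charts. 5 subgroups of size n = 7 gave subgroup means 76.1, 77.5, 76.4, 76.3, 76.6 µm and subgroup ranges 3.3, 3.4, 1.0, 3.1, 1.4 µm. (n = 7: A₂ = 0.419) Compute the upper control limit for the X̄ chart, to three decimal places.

X̄̄ = (76.1 + 77.5 + 76.4 + 76.3 + 76.6) / 5 = 382.9000 / 5 = 76.5800
R̄ = (3.3 + 3.4 + 1.0 + 3.1 + 1.4) / 5 = 12.2000 / 5 = 2.4400
UCL = X̄̄ + A₂·R̄ = 76.5800 + 0.419 × 2.4400 = 77.6024

77.602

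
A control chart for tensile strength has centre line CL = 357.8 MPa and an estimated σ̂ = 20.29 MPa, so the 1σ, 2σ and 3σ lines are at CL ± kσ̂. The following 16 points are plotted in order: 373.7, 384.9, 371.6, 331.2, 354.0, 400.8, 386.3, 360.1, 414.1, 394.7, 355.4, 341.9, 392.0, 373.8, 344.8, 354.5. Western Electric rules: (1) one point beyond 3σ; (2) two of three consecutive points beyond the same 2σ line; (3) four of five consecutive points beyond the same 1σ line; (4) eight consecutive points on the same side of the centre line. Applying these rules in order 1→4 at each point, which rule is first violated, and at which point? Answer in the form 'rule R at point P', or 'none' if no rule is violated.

rule 3 at point 10

Zone of each point (C = within 1σ̂, B = 1σ̂–2σ̂, A = 2σ̂–3σ̂, * = beyond 3σ̂; sign = side of CL): 1:+C, 2:+B, 3:+C, 4:-B, 5:-C, 6:+A, 7:+B, 8:+C, 9:+A, 10:+B, 11:-C, 12:-C, 13:+B, 14:+C, 15:-C, 16:-C
Rule 3 (four of five consecutive points beyond the same 1σ limit) is satisfied at point 10.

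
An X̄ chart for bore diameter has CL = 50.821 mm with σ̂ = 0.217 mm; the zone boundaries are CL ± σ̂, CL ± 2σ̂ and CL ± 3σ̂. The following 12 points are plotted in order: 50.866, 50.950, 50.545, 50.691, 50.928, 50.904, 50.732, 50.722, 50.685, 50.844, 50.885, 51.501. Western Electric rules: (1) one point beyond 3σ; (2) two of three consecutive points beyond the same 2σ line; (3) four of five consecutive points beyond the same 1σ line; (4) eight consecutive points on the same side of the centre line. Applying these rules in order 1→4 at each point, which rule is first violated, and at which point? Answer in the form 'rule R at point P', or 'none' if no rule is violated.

Zone of each point (C = within 1σ̂, B = 1σ̂–2σ̂, A = 2σ̂–3σ̂, * = beyond 3σ̂; sign = side of CL): 1:+C, 2:+C, 3:-B, 4:-C, 5:+C, 6:+C, 7:-C, 8:-C, 9:-C, 10:+C, 11:+C, 12:+*
Rule 1 (one point beyond the 3σ limits) is satisfied at point 12.

rule 1 at point 12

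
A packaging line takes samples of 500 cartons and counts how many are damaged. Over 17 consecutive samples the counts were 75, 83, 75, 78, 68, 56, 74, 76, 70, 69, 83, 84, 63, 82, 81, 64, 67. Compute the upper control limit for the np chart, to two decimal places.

p̄ = Σdᵢ / (k·n) = 1248 / (17 × 500) = 0.14682
UCL = np̄ + 3·√(np̄(1−p̄)) = 73.4118 + 3 × √(73.4118×0.85318) = 73.4118 + 3 × 7.9141 = 97.1541

97.15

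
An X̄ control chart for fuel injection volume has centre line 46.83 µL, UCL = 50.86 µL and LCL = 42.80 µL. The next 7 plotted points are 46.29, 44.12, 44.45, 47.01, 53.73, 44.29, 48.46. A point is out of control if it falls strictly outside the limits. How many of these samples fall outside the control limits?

Compare each point to [42.80, 50.86]: sample 5 = 53.73 > UCL.

1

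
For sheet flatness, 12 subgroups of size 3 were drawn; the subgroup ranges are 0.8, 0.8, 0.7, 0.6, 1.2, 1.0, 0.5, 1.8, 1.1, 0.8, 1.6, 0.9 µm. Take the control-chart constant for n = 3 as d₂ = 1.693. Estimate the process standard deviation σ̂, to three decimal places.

R̄ = (0.8 + 0.8 + 0.7 + 0.6 + 1.2 + 1.0 + 0.5 + 1.8 + 1.1 + 0.8 + 1.6 + 0.9) / 12 = 0.9833
σ̂ = R̄ / d₂ = 0.9833 / 1.693 = 0.5808

0.581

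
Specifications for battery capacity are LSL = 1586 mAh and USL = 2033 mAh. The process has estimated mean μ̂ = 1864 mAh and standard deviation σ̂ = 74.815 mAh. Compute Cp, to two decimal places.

1.00

Cp = (USL − LSL) / (6σ̂) = (2033 − 1586) / (6 × 74.815) = 447.0000 / 448.8900 = 0.9958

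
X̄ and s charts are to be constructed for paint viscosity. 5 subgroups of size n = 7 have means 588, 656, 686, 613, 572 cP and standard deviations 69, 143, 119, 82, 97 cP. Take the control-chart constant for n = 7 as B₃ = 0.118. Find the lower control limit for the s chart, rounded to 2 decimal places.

s̄ = (69 + 143 + 119 + 82 + 97) / 5 = 102.0000
LCL_s = B₃·s̄ = 0.118 × 102.0000 = 12.0360

12.04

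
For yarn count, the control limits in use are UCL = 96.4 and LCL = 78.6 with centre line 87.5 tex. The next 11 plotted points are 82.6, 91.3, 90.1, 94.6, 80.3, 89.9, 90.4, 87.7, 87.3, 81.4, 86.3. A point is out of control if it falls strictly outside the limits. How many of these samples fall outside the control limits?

0

All 11 points lie within [78.6, 96.4].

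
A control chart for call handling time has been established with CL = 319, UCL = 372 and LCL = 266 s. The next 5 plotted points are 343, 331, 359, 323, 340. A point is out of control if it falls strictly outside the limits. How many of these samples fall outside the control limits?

All 5 points lie within [266, 372].

0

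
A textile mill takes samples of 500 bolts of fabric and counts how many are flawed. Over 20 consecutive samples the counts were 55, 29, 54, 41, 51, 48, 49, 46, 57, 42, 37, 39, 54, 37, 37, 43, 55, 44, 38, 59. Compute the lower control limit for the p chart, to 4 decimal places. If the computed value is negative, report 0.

p̄ = Σdᵢ / (k·n) = 915 / (20 × 500) = 0.09150
LCL = p̄ − 3·√(p̄(1−p̄)/n) = 0.09150 − 3 × 0.01289 = 0.05282

0.0528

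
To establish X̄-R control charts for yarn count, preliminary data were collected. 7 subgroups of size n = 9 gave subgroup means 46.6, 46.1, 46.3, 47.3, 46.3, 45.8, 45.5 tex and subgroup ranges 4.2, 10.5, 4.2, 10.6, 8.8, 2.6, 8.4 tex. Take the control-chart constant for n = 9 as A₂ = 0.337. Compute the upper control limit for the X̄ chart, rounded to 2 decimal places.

X̄̄ = (46.6 + 46.1 + 46.3 + 47.3 + 46.3 + 45.8 + 45.5) / 7 = 323.9000 / 7 = 46.2714
R̄ = (4.2 + 10.5 + 4.2 + 10.6 + 8.8 + 2.6 + 8.4) / 7 = 49.3000 / 7 = 7.0429
UCL = X̄̄ + A₂·R̄ = 46.2714 + 0.337 × 7.0429 = 48.6449

48.64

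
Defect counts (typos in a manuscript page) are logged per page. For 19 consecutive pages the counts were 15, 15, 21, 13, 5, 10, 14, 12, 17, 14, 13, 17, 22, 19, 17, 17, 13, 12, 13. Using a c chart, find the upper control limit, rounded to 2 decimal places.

c̄ = (15 + 15 + 21 + 13 + 5 + 10 + 14 + 12 + 17 + 14 + 13 + 17 + 22 + 19 + 17 + 17 + 13 + 12 + 13) / 19 = 279 / 19 = 14.6842
UCL = c̄ + 3√c̄ = 14.6842 + 3 × √14.6842 = 14.6842 + 3 × 3.8320 = 26.1802

26.18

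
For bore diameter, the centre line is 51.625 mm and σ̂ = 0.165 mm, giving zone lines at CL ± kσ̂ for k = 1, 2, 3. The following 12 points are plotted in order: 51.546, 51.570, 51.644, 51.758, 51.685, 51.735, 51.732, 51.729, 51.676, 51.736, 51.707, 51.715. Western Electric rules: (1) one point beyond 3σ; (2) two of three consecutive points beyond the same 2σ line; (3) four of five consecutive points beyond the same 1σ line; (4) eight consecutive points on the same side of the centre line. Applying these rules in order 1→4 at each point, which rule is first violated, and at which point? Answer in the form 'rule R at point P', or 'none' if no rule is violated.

rule 4 at point 10

Zone of each point (C = within 1σ̂, B = 1σ̂–2σ̂, A = 2σ̂–3σ̂, * = beyond 3σ̂; sign = side of CL): 1:-C, 2:-C, 3:+C, 4:+C, 5:+C, 6:+C, 7:+C, 8:+C, 9:+C, 10:+C, 11:+C, 12:+C
Rule 4 (eight consecutive points on the same side of the centre line) is satisfied at point 10.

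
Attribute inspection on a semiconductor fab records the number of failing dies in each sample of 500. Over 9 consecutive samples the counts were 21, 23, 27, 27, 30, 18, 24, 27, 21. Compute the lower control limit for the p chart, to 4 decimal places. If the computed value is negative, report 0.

0.0196

p̄ = Σdᵢ / (k·n) = 218 / (9 × 500) = 0.04844
LCL = p̄ − 3·√(p̄(1−p̄)/n) = 0.04844 − 3 × 0.00960 = 0.01964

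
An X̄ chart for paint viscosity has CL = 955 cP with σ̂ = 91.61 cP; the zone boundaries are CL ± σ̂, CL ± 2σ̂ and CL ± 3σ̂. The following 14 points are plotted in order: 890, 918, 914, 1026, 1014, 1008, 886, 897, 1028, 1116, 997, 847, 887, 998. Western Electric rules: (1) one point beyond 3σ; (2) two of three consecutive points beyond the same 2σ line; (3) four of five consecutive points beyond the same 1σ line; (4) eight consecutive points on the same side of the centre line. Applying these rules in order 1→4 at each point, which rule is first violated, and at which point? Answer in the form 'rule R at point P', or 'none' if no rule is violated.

Zone of each point (C = within 1σ̂, B = 1σ̂–2σ̂, A = 2σ̂–3σ̂, * = beyond 3σ̂; sign = side of CL): 1:-C, 2:-C, 3:-C, 4:+C, 5:+C, 6:+C, 7:-C, 8:-C, 9:+C, 10:+B, 11:+C, 12:-B, 13:-C, 14:+C
No rule fires across all 14 points.

none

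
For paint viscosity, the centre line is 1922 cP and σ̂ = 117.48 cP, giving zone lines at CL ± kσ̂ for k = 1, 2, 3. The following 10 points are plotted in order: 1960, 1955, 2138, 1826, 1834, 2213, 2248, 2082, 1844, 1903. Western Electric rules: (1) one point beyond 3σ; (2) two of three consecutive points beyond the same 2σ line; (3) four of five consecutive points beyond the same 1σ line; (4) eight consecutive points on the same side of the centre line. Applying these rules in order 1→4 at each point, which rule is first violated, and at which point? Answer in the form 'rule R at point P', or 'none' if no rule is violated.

rule 2 at point 7

Zone of each point (C = within 1σ̂, B = 1σ̂–2σ̂, A = 2σ̂–3σ̂, * = beyond 3σ̂; sign = side of CL): 1:+C, 2:+C, 3:+B, 4:-C, 5:-C, 6:+A, 7:+A, 8:+B, 9:-C, 10:-C
Rule 2 (two of three consecutive points beyond the same 2σ limit) is satisfied at point 7.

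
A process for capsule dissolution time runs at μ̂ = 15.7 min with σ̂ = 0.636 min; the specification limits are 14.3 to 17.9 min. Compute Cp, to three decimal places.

0.943

Cp = (USL − LSL) / (6σ̂) = (17.9 − 14.3) / (6 × 0.636) = 3.6000 / 3.8160 = 0.9434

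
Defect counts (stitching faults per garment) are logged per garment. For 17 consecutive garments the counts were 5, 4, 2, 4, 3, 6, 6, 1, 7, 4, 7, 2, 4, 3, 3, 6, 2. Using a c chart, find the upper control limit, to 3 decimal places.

10.103

c̄ = (5 + 4 + 2 + 4 + 3 + 6 + 6 + 1 + 7 + 4 + 7 + 2 + 4 + 3 + 3 + 6 + 2) / 17 = 69 / 17 = 4.0588
UCL = c̄ + 3√c̄ = 4.0588 + 3 × √4.0588 = 4.0588 + 3 × 2.0147 = 10.1028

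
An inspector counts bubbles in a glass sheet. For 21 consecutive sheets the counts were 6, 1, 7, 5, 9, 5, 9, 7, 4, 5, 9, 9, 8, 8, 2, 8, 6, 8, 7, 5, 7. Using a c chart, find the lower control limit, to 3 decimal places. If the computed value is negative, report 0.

c̄ = (6 + 1 + 7 + 5 + 9 + 5 + 9 + 7 + 4 + 5 + 9 + 9 + 8 + 8 + 2 + 8 + 6 + 8 + 7 + 5 + 7) / 21 = 135 / 21 = 6.4286
LCL = c̄ − 3√c̄ = 6.4286 − 3 × 2.5355 = -1.1778 → 0 (cannot be negative)

0.000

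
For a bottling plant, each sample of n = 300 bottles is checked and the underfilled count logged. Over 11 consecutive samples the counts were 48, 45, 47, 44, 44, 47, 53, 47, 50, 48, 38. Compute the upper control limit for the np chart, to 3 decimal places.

p̄ = Σdᵢ / (k·n) = 511 / (11 × 300) = 0.15485
UCL = np̄ + 3·√(np̄(1−p̄)) = 46.4545 + 3 × √(46.4545×0.84515) = 46.4545 + 3 × 6.2659 = 65.2522

65.252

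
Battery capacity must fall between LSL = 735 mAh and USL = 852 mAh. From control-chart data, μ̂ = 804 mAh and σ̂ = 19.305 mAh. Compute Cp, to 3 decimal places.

Cp = (USL − LSL) / (6σ̂) = (852 − 735) / (6 × 19.305) = 117.0000 / 115.8300 = 1.0101

1.010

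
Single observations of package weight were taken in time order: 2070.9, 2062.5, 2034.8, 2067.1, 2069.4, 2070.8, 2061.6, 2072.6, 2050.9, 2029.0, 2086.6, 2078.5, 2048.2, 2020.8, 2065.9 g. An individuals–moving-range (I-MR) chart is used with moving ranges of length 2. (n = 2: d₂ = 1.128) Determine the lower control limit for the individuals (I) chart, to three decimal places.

2001.480

X̄ = (2070.9 + 2062.5 + 2034.8 + 2067.1 + 2069.4 + 2070.8 + 2061.6 + 2072.6 + 2050.9 + 2029.0 + 2086.6 + 2078.5 + 2048.2 + 2020.8 + 2065.9) / 15 = 2059.3067
Moving ranges: 8.4, 27.7, 32.3, 2.3, 1.4, 9.2, 11.0, 21.7, 21.9, 57.6, 8.1, 30.3, 27.4, 45.1; M̄R̄ = 304.4000 / 14 = 21.7429
LCL = X̄ − 3·M̄R̄/d₂ = 2059.3067 − 3 × 21.7429 / 1.128 = 2001.4799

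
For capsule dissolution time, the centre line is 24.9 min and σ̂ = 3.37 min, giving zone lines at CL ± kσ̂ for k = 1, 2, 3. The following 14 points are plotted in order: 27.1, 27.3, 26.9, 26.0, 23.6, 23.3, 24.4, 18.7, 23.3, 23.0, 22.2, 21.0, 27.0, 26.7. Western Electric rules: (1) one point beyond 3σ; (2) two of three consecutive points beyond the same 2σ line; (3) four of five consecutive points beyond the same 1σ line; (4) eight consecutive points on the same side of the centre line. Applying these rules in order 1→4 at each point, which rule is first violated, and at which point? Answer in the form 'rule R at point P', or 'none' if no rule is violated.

Zone of each point (C = within 1σ̂, B = 1σ̂–2σ̂, A = 2σ̂–3σ̂, * = beyond 3σ̂; sign = side of CL): 1:+C, 2:+C, 3:+C, 4:+C, 5:-C, 6:-C, 7:-C, 8:-B, 9:-C, 10:-C, 11:-C, 12:-B, 13:+C, 14:+C
Rule 4 (eight consecutive points on the same side of the centre line) is satisfied at point 12.

rule 4 at point 12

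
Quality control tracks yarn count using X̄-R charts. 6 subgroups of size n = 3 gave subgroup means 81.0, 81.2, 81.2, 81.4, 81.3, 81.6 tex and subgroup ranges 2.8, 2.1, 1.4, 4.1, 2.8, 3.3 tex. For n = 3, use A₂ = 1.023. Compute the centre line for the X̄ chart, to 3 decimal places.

X̄̄ = (81.0 + 81.2 + 81.2 + 81.4 + 81.3 + 81.6) / 6 = 487.7000 / 6 = 81.2833
CL = X̄̄ = 81.2833

81.283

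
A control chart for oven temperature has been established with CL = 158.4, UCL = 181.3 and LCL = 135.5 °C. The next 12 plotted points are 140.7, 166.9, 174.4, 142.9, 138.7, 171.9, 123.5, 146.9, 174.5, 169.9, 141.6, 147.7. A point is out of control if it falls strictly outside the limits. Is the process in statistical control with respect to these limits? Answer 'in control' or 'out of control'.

out of control

Compare each point to [135.5, 181.3]: sample 7 = 123.5 < LCL.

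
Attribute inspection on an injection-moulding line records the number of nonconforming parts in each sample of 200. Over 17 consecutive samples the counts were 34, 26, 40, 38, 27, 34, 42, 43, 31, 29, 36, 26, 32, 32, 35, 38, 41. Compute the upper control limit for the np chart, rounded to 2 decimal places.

p̄ = Σdᵢ / (k·n) = 584 / (17 × 200) = 0.17176
UCL = np̄ + 3·√(np̄(1−p̄)) = 34.3529 + 3 × √(34.3529×0.82824) = 34.3529 + 3 × 5.3341 = 50.3552

50.36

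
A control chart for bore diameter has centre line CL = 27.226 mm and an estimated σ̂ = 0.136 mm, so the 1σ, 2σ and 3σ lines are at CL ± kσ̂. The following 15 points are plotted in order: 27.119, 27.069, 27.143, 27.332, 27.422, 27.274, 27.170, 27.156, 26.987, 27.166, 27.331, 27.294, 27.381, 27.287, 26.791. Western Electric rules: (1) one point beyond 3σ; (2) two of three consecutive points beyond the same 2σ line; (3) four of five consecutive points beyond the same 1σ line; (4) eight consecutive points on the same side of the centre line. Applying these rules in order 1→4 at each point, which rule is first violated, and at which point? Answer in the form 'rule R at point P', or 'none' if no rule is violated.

rule 1 at point 15

Zone of each point (C = within 1σ̂, B = 1σ̂–2σ̂, A = 2σ̂–3σ̂, * = beyond 3σ̂; sign = side of CL): 1:-C, 2:-B, 3:-C, 4:+C, 5:+B, 6:+C, 7:-C, 8:-C, 9:-B, 10:-C, 11:+C, 12:+C, 13:+B, 14:+C, 15:-*
Rule 1 (one point beyond the 3σ limits) is satisfied at point 15.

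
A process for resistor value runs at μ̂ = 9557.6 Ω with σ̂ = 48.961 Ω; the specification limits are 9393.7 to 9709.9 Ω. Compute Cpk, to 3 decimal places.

1.037

Cpu = (USL − μ̂) / (3σ̂) = (9709.9 − 9557.6) / (3 × 48.961) = 1.0369; Cpl = (μ̂ − LSL) / (3σ̂) = (9557.6 − 9393.7) / (3 × 48.961) = 1.1159; Cpk = min(Cpu, Cpl) = 1.0369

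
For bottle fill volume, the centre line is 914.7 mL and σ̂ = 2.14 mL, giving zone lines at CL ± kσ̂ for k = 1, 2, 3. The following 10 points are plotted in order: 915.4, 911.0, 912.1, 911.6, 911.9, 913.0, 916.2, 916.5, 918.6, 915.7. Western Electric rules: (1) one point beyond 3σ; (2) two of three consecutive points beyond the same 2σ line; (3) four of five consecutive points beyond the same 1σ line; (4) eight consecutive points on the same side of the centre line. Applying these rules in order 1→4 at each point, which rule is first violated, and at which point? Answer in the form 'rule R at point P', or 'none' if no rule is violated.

Zone of each point (C = within 1σ̂, B = 1σ̂–2σ̂, A = 2σ̂–3σ̂, * = beyond 3σ̂; sign = side of CL): 1:+C, 2:-B, 3:-B, 4:-B, 5:-B, 6:-C, 7:+C, 8:+C, 9:+B, 10:+C
Rule 3 (four of five consecutive points beyond the same 1σ limit) is satisfied at point 5.

rule 3 at point 5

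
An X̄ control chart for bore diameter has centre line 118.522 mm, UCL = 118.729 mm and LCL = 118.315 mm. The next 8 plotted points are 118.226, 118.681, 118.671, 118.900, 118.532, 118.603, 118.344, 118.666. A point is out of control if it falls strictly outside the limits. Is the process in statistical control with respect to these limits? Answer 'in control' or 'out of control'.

out of control

Compare each point to [118.315, 118.729]: sample 1 = 118.226 < LCL; sample 4 = 118.900 > UCL.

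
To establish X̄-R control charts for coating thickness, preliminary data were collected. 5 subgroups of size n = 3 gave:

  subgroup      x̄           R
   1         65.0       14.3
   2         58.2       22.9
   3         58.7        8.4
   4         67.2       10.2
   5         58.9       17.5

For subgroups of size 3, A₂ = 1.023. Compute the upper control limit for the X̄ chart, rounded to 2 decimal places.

76.60

X̄̄ = (65.0 + 58.2 + 58.7 + 67.2 + 58.9) / 5 = 308.0000 / 5 = 61.6000
R̄ = (14.3 + 22.9 + 8.4 + 10.2 + 17.5) / 5 = 73.3000 / 5 = 14.6600
UCL = X̄̄ + A₂·R̄ = 61.6000 + 1.023 × 14.6600 = 76.5972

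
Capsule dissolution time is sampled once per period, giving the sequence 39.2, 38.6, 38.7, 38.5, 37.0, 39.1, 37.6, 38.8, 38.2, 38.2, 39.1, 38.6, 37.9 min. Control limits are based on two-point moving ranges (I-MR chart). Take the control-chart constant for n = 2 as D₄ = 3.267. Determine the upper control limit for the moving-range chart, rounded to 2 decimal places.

Moving ranges: 0.6, 0.1, 0.2, 1.5, 2.1, 1.5, 1.2, 0.6, 0.0, 0.9, 0.5, 0.7; M̄R̄ = 9.9000 / 12 = 0.8250
UCL_MR = D₄·M̄R̄ = 3.267 × 0.8250 = 2.6953

2.70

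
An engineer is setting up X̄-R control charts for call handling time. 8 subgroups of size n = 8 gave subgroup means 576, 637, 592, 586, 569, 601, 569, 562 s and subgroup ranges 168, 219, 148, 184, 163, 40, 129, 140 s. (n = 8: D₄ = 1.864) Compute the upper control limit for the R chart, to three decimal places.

277.503

R̄ = (168 + 219 + 148 + 184 + 163 + 40 + 129 + 140) / 8 = 1191.0000 / 8 = 148.8750
UCL_R = D₄·R̄ = 1.864 × 148.8750 = 277.5030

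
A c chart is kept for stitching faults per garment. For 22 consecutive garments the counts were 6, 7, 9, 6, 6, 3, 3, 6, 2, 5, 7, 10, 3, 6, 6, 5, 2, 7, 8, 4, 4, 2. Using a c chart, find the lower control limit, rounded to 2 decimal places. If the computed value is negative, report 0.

c̄ = (6 + 7 + 9 + 6 + 6 + 3 + 3 + 6 + 2 + 5 + 7 + 10 + 3 + 6 + 6 + 5 + 2 + 7 + 8 + 4 + 4 + 2) / 22 = 117 / 22 = 5.3182
LCL = c̄ − 3√c̄ = 5.3182 − 3 × 2.3061 = -1.6002 → 0 (cannot be negative)

0.00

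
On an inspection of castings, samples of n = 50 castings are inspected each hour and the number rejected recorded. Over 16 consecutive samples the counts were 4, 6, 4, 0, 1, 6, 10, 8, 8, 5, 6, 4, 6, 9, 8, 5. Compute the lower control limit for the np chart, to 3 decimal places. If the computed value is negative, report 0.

0.000

p̄ = Σdᵢ / (k·n) = 90 / (16 × 50) = 0.11250
LCL = np̄ − 3·√(np̄(1−p̄)) = 5.6250 − 3 × 2.2343 = -1.0780 → 0 (negative, so LCL = 0)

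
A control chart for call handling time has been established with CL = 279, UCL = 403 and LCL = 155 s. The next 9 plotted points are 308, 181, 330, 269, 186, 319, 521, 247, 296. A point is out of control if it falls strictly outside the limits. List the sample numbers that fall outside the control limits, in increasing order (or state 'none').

Compare each point to [155, 403]: sample 7 = 521 > UCL.

7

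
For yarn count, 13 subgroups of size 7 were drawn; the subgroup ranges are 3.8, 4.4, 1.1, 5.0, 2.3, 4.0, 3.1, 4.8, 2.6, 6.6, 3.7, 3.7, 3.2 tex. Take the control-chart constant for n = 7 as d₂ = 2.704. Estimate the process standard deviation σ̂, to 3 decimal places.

1.374

R̄ = (3.8 + 4.4 + 1.1 + 5.0 + 2.3 + 4.0 + 3.1 + 4.8 + 2.6 + 6.6 + 3.7 + 3.7 + 3.2) / 13 = 3.7154
σ̂ = R̄ / d₂ = 3.7154 / 2.704 = 1.3740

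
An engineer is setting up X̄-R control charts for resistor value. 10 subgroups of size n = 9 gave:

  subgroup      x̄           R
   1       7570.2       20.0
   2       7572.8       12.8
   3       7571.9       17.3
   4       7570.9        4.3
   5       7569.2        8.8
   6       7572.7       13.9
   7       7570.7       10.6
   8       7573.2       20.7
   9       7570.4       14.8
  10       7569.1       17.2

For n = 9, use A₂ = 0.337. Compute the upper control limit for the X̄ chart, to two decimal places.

X̄̄ = (7570.2 + 7572.8 + 7571.9 + 7570.9 + 7569.2 + 7572.7 + 7570.7 + 7573.2 + 7570.4 + 7569.1) / 10 = 75711.1000 / 10 = 7571.1100
R̄ = (20.0 + 12.8 + 17.3 + 4.3 + 8.8 + 13.9 + 10.6 + 20.7 + 14.8 + 17.2) / 10 = 140.4000 / 10 = 14.0400
UCL = X̄̄ + A₂·R̄ = 7571.1100 + 0.337 × 14.0400 = 7575.8415

7575.84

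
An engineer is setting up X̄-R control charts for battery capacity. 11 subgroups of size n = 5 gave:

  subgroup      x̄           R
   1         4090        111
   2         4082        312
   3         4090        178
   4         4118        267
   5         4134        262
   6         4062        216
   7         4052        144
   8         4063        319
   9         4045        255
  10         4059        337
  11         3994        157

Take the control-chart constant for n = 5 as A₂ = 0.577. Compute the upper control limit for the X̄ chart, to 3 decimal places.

4205.906

X̄̄ = (4090 + 4082 + 4090 + 4118 + 4134 + 4062 + 4052 + 4063 + 4045 + 4059 + 3994) / 11 = 44789.0000 / 11 = 4071.7273
R̄ = (111 + 312 + 178 + 267 + 262 + 216 + 144 + 319 + 255 + 337 + 157) / 11 = 2558.0000 / 11 = 232.5455
UCL = X̄̄ + A₂·R̄ = 4071.7273 + 0.577 × 232.5455 = 4205.9060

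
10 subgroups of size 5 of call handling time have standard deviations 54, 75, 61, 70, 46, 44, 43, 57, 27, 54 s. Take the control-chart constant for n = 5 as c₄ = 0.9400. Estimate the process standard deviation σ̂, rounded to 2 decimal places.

s̄ = (54 + 75 + 61 + 70 + 46 + 44 + 43 + 57 + 27 + 54) / 10 = 53.1000
σ̂ = s̄ / c₄ = 53.1000 / 0.9400 = 56.4894

56.49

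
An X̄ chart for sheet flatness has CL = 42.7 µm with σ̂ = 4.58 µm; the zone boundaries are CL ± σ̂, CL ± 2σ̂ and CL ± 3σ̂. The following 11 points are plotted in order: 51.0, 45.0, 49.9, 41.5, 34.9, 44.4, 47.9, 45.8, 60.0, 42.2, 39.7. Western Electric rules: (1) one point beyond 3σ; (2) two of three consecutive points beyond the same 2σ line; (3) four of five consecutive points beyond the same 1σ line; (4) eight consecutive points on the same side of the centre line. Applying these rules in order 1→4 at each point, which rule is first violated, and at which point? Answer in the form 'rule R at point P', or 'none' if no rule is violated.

Zone of each point (C = within 1σ̂, B = 1σ̂–2σ̂, A = 2σ̂–3σ̂, * = beyond 3σ̂; sign = side of CL): 1:+B, 2:+C, 3:+B, 4:-C, 5:-B, 6:+C, 7:+B, 8:+C, 9:+*, 10:-C, 11:-C
Rule 1 (one point beyond the 3σ limits) is satisfied at point 9.

rule 1 at point 9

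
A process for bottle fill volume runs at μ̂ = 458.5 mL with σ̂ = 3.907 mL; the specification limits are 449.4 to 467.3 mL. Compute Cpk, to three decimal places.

0.751

Cpu = (USL − μ̂) / (3σ̂) = (467.3 − 458.5) / (3 × 3.907) = 0.7508; Cpl = (μ̂ − LSL) / (3σ̂) = (458.5 − 449.4) / (3 × 3.907) = 0.7764; Cpk = min(Cpu, Cpl) = 0.7508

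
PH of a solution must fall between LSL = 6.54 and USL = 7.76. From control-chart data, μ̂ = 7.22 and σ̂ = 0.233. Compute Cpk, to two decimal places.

0.77

Cpu = (USL − μ̂) / (3σ̂) = (7.76 − 7.22) / (3 × 0.233) = 0.7725; Cpl = (μ̂ − LSL) / (3σ̂) = (7.22 − 6.54) / (3 × 0.233) = 0.9728; Cpk = min(Cpu, Cpl) = 0.7725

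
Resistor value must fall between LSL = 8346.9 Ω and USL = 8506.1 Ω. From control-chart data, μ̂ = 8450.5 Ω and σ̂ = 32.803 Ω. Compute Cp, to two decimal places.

0.81

Cp = (USL − LSL) / (6σ̂) = (8506.1 − 8346.9) / (6 × 32.803) = 159.2000 / 196.8180 = 0.8089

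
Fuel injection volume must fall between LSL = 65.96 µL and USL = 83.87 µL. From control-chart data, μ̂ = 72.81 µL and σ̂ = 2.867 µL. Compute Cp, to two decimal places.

1.04

Cp = (USL − LSL) / (6σ̂) = (83.87 − 65.96) / (6 × 2.867) = 17.9100 / 17.2020 = 1.0412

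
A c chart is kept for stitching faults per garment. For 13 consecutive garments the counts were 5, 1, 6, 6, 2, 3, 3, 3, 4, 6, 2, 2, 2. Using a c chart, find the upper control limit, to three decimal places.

9.043

c̄ = (5 + 1 + 6 + 6 + 2 + 3 + 3 + 3 + 4 + 6 + 2 + 2 + 2) / 13 = 45 / 13 = 3.4615
UCL = c̄ + 3√c̄ = 3.4615 + 3 × √3.4615 = 3.4615 + 3 × 1.8605 = 9.0431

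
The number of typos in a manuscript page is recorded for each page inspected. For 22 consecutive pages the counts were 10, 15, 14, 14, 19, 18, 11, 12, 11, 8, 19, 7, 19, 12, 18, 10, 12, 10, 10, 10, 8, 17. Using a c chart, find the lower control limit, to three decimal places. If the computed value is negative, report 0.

c̄ = (10 + 15 + 14 + 14 + 19 + 18 + 11 + 12 + 11 + 8 + 19 + 7 + 19 + 12 + 18 + 10 + 12 + 10 + 10 + 10 + 8 + 17) / 22 = 284 / 22 = 12.9091
LCL = c̄ − 3√c̄ = 12.9091 − 3 × 3.5929 = 2.1303

2.130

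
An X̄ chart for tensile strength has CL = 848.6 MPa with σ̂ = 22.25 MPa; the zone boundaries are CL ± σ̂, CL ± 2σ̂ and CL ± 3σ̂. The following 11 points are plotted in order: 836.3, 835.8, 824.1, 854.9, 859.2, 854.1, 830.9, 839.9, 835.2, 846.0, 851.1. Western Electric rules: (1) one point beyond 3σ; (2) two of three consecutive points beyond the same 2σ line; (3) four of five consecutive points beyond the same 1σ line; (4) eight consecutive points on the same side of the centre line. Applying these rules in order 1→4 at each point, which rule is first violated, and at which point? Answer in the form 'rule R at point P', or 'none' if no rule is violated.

none

Zone of each point (C = within 1σ̂, B = 1σ̂–2σ̂, A = 2σ̂–3σ̂, * = beyond 3σ̂; sign = side of CL): 1:-C, 2:-C, 3:-B, 4:+C, 5:+C, 6:+C, 7:-C, 8:-C, 9:-C, 10:-C, 11:+C
No rule fires across all 11 points.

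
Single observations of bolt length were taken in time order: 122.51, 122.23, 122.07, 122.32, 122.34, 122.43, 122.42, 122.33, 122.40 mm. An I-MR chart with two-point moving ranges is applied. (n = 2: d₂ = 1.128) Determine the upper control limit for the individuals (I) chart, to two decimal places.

122.66

X̄ = (122.51 + 122.23 + 122.07 + 122.32 + 122.34 + 122.43 + 122.42 + 122.33 + 122.40) / 9 = 122.3389
Moving ranges: 0.28, 0.16, 0.25, 0.02, 0.09, 0.01, 0.09, 0.07; M̄R̄ = 0.9700 / 8 = 0.1213
UCL = X̄ + 3·M̄R̄/d₂ = 122.3389 + 3 × 0.1213 / 1.128 = 122.6614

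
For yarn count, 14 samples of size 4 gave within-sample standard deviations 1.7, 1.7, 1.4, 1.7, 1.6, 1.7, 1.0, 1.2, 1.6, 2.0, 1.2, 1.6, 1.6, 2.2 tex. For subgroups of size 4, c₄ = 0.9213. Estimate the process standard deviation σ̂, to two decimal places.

1.72

s̄ = (1.7 + 1.7 + 1.4 + 1.7 + 1.6 + 1.7 + 1.0 + 1.2 + 1.6 + 2.0 + 1.2 + 1.6 + 1.6 + 2.2) / 14 = 1.5857
σ̂ = s̄ / c₄ = 1.5857 / 0.9213 = 1.7212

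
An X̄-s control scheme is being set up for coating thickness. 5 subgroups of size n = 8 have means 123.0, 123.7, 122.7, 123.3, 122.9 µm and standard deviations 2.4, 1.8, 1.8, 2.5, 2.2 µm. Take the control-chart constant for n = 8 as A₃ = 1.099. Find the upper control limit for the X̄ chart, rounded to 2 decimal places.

125.47

X̄̄ = (123.0 + 123.7 + 122.7 + 123.3 + 122.9) / 5 = 123.1200
s̄ = (2.4 + 1.8 + 1.8 + 2.5 + 2.2) / 5 = 2.1400
UCL = X̄̄ + A₃·s̄ = 123.1200 + 1.099 × 2.1400 = 125.4719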